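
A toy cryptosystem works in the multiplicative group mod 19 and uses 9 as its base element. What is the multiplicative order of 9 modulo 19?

9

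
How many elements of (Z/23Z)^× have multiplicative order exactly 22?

10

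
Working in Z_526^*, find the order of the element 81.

ord(81) | φ(526) = φ(2)·φ(263) = 1·262 = 262 = 2 · 131.
Divisors of 262: 1, 2, 131, 262.
Test each divisor d:
81^1 ≡ 81 (mod 526)
81^2 ≡ 249 (mod 526)
81^131 ≡ 1 (mod 526) ✓
So ord_526(81) = 131.

131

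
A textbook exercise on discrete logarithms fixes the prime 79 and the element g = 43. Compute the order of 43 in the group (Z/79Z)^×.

78

Since 43 ∈ (Z/79Z)^×, its order divides φ(79) = 79 − 1 = 78 = 2 · 3 · 13.
Divisors of 78: 1, 2, 3, 6, 13, 26, 39, 78.
Compute 43^d (mod 79) for the divisors d until we hit 1:
43^1 ≡ 43
43^2 ≡ 32
43^3 ≡ 33
43^6 ≡ 62
43^13 ≡ 24
43^26 ≡ 23
43^39 ≡ 78
43^78 ≡ 1
The smallest such exponent is 78, so the order of 43 is 78.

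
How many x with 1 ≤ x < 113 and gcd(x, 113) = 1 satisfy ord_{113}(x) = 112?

φ(113) = 113 − 1 = 112 = 2^4 · 7.
In a cyclic group of order 112, there are φ(d) elements of order d for each divisor d of 112, and zero for non-divisors.
112 = 2^4 · 7 divides 112, and φ(112) = 48.

48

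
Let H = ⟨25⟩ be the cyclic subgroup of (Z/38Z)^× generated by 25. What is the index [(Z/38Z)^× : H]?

Since 25 ∈ (Z/38Z)^×, its order divides φ(38) = φ(2)·φ(19) = 1·18 = 18 = 2 · 3^2.
Divisors of 18: 1, 2, 3, 6, 9, 18.
Evaluate successive powers at the divisors of 18:
25^1 ≡ 25 (mod 38)
25^2 ≡ 17 (mod 38)
25^3 ≡ 7 (mod 38)
25^6 ≡ 11 (mod 38)
25^9 ≡ 1 (mod 38) ✓
The order of 25 is 9, so the subgroup it generates has 9 elements.
The index is φ(38) / ord(25) = 18 / 9 = 2.

2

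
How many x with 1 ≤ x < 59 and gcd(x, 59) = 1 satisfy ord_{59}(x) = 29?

φ(59) = 59 − 1 = 58 = 2 · 29.
(Z/59Z)^× is cyclic (|G| = 58); a cyclic group of order m has exactly φ(d) elements of each order d | m, and none otherwise.
29 | 58, and φ(29) = 29 − 1 = 28.

28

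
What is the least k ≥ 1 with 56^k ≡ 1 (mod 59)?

By Lagrange's theorem, ord_59(56) divides φ(59) = 59 − 1 = 58 = 2 · 29.
Divisors of 58: 1, 2, 29, 58.
Evaluate successive powers at the divisors of 58:
56^1 ≡ 56 (mod 59)
56^2 ≡ 9 (mod 59)
56^29 ≡ 58 (mod 59)
56^58 ≡ 1 (mod 59) ✓
Hence ord(56) = 58.

58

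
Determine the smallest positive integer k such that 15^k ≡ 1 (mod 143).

60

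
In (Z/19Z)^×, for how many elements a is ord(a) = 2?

1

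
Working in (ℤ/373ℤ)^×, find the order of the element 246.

372

ord(246) | φ(373) = 373 − 1 = 372 = 2^2 · 3 · 31.
Divisors of 372: 1, 2, 3, 4, 6, 12, 31, 62, 93, 124, 186, 372.
Compute 246^d (mod 373) for the divisors d until we hit 1:
246^1 ≡ 246 (mod 373)
246^2 ≡ 90 (mod 373)
246^3 ≡ 133 (mod 373)
246^4 ≡ 267 (mod 373)
246^6 ≡ 158 (mod 373)
246^12 ≡ 346 (mod 373)
246^31 ≡ 200 (mod 373)
246^62 ≡ 89 (mod 373)
246^93 ≡ 269 (mod 373)
246^124 ≡ 88 (mod 373)
246^186 ≡ 372 (mod 373)
246^372 ≡ 1 (mod 373) ✓
So ord_373(246) = 372.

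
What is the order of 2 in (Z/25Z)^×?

ord(2) | φ(25) = φ(5^2) = 5·(5−1) = 20 = 2^2 · 5.
Divisors of 20: 1, 2, 4, 5, 10, 20.
Check 2^d mod 25 for each divisor in increasing order:
2^1 ≡ 2
2^2 ≡ 4
2^4 ≡ 16
2^5 ≡ 7
2^10 ≡ 24
2^20 ≡ 1
Hence ord(2) = 20.

20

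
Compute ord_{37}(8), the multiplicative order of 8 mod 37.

12

ord(8) | φ(37) = 37 − 1 = 36 = 2^2 · 3^2.
Divisors of 36: 1, 2, 3, 4, 6, 9, 12, 18, 36.
Check 8^d mod 37 for each divisor in increasing order:
8^1 ≡ 8 (mod 37)
8^2 ≡ 27 (mod 37)
8^3 ≡ 31 (mod 37)
8^4 ≡ 26 (mod 37)
8^6 ≡ 36 (mod 37)
8^9 ≡ 6 (mod 37)
8^12 ≡ 1 (mod 37) ✓
Hence ord(8) = 12.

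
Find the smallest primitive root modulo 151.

6

φ(151) = 151 − 1 = 150 = 2 · 3 · 5^2.
Test candidates g = 2, 3, … against the prime factors q ∈ {2, 3, 5} of φ(151): g is a generator iff g^(150/q) ≢ 1 for every such q.
g = 2: 2^75 ≡ 1 — hits 1, so not a primitive root.
g = 3: 3^75 ≡ 150; 3^50 ≡ 1 — hits 1, so not a primitive root.
g = 4: 4^75 ≡ 1 — hits 1, so not a primitive root.
g = 5: 5^75 ≡ 1 — hits 1, so not a primitive root.
g = 6: 6^75 ≡ 150; 6^50 ≡ 32; 6^30 ≡ 59 — none is 1, so 6 is a primitive root.
Hence the least primitive root of 151 is 6.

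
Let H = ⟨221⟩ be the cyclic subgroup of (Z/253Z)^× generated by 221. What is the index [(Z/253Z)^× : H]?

Since 221 ∈ (Z/253Z)^×, its order divides φ(253) = φ(11·23) = (11−1)·(23−1) = 10·22 = 220 = 2^2 · 5 · 11.
Divisors of 220: 1, 2, 4, 5, 10, 11, 20, 22, 44, 55, 110, 220.
Compute 221^d (mod 253) for the divisors d until we hit 1:
221^1 ≡ 221
221^2 ≡ 12
221^4 ≡ 144
221^5 ≡ 199
221^10 ≡ 133
221^11 ≡ 45
221^20 ≡ 232
221^22 ≡ 1
So ord_253(221) = 22, hence |⟨221⟩| = 22.
[(Z/253Z)^× : ⟨221⟩] = 220/22 = 10.

10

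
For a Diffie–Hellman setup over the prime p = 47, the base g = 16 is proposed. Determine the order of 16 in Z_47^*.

23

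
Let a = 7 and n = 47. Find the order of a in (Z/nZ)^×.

By Lagrange's theorem, ord_47(7) divides φ(47) = 47 − 1 = 46 = 2 · 23.
Divisors of 46: 1, 2, 23, 46.
Evaluate successive powers at the divisors of 46:
7^1 ≡ 7
7^2 ≡ 2
7^23 ≡ 1
The smallest such exponent is 23, so the order of 7 is 23.

23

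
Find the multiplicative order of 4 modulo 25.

10

Since 4 ∈ (Z/25Z)^×, its order divides φ(25) = φ(5^2) = 5·(5−1) = 20 = 2^2 · 5.
Divisors of 20: 1, 2, 4, 5, 10, 20.
Check 4^d mod 25 for each divisor in increasing order:
4^1 ≡ 4 (mod 25)
4^2 ≡ 16 (mod 25)
4^4 ≡ 6 (mod 25)
4^5 ≡ 24 (mod 25)
4^10 ≡ 1 (mod 25) ✓
Therefore the multiplicative order of 4 modulo 25 is 10.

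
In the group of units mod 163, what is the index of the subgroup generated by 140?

18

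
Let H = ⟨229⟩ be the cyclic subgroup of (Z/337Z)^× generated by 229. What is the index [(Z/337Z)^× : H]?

The order of 229 must divide φ(337) = 337 − 1 = 336 = 2^4 · 3 · 7.
Divisors of 336: 1, 2, 3, 4, 6, 7, 8, 12, 14, 16, 21, 24, 28, 42, 48, 56, 84, 112, 168, 336.
Test each divisor d:
229^1 ≡ 229
229^2 ≡ 206
229^3 ≡ 331
229^4 ≡ 311
229^6 ≡ 36
229^7 ≡ 156
229^8 ≡ 2
229^12 ≡ 285
229^14 ≡ 72
229^16 ≡ 4
229^21 ≡ 111
229^24 ≡ 8
229^28 ≡ 129
229^42 ≡ 189
229^48 ≡ 64
229^56 ≡ 128
229^84 ≡ 336
229^112 ≡ 208
229^168 ≡ 1
The order of 229 is 168, so the subgroup it generates has 168 elements.
The index is φ(337) / ord(229) = 336 / 168 = 2.

2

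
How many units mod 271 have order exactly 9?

6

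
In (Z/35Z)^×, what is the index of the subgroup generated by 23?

2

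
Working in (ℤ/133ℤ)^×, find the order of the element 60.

18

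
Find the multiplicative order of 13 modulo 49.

14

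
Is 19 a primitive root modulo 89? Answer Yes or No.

Yes

φ(89) = 89 − 1 = 88 = 2^3 · 11.
It suffices to check that the order of 19 is not a proper divisor of 88: compute 19^(88/q) for q ∈ {2, 11}.
19^44 ≡ 88 (mod 89)  [q = 2: ≢ 1 ✓]
19^8 ≡ 2 (mod 89)  [q = 11: ≢ 1 ✓]
Every test exponent gives a nontrivial residue, hence 19 generates the full group.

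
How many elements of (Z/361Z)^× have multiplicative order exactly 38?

18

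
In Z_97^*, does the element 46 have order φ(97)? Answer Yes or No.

No

φ(97) = 97 − 1 = 96 = 2^5 · 3.
46 is a primitive root mod 97 iff 46^(φ(97)/q) ≢ 1 for every prime q | φ(97), i.e. q ∈ {2, 3}.
46^48 ≡ 96 (mod 97)  [q = 2: ≢ 1 ✓]
46^32 ≡ 1 (mod 97)  [q = 3: ≡ 1 ✗]
Since 46^32 ≡ 1, the order of 46 divides 32 < 96, so 46 is not a primitive root.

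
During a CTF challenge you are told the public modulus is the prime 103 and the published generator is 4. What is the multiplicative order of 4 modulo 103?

51

Since 4 ∈ (Z/103Z)^×, its order divides φ(103) = 103 − 1 = 102 = 2 · 3 · 17.
Divisors of 102: 1, 2, 3, 6, 17, 34, 51, 102.
Compute 4^d (mod 103) for the divisors d until we hit 1:
4^1 ≡ 4 (mod 103)
4^2 ≡ 16 (mod 103)
4^3 ≡ 64 (mod 103)
4^6 ≡ 79 (mod 103)
4^17 ≡ 46 (mod 103)
4^34 ≡ 56 (mod 103)
4^51 ≡ 1 (mod 103) ✓
The smallest such exponent is 51, so the order of 4 is 51.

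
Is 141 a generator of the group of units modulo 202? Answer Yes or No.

φ(202) = φ(2)·φ(101) = 1·100 = 100 = 2^2 · 5^2.
An element g generates (Z/202Z)^× iff g^(100/q) ≢ 1 (mod 202) for each prime q ∈ {2, 5}.
141^50 ≡ 201 (mod 202)  [q = 2: ≢ 1 ✓]
141^20 ≡ 137 (mod 202)  [q = 5: ≢ 1 ✓]
All checks pass, so 141 has order 100 and is a primitive root modulo 202.

Yes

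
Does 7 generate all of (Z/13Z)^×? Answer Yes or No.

φ(13) = 13 − 1 = 12 = 2^2 · 3.
Test 7^(12/q) mod 13 for each prime factor q of 12:
7^6 ≡ 12 (mod 13)  [q = 2: ≢ 1 ✓]
7^4 ≡ 9 (mod 13)  [q = 3: ≢ 1 ✓]
All checks pass, so 7 has order 12 and is a primitive root modulo 13.

Yes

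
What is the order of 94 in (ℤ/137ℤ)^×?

By Lagrange's theorem, ord_137(94) divides φ(137) = 137 − 1 = 136 = 2^3 · 17.
Divisors of 136: 1, 2, 4, 8, 17, 34, 68, 136.
Evaluate successive powers at the divisors of 136:
94^1 ≡ 94
94^2 ≡ 68
94^4 ≡ 103
94^8 ≡ 60
94^17 ≡ 10
94^34 ≡ 100
94^68 ≡ 136
94^136 ≡ 1
The smallest such exponent is 136, so the order of 94 is 136.

136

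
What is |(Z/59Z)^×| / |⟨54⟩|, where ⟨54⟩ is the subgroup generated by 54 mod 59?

1

By Lagrange's theorem, ord_59(54) divides φ(59) = 59 − 1 = 58 = 2 · 29.
Divisors of 58: 1, 2, 29, 58.
Test each divisor d:
54^1 ≡ 54 (mod 59)
54^2 ≡ 25 (mod 59)
54^29 ≡ 58 (mod 59)
54^58 ≡ 1 (mod 59) ✓
The order of 54 is 58, so the subgroup it generates has 58 elements.
Index = |(Z/59Z)^×| / |⟨54⟩| = 58 / 58 = 1.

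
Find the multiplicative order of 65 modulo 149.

148

Since 65 ∈ (Z/149Z)^×, its order divides φ(149) = 149 − 1 = 148 = 2^2 · 37.
Divisors of 148: 1, 2, 4, 37, 74, 148.
Test each divisor d:
65^1 ≡ 65 (mod 149)
65^2 ≡ 53 (mod 149)
65^4 ≡ 127 (mod 149)
65^37 ≡ 105 (mod 149)
65^74 ≡ 148 (mod 149)
65^148 ≡ 1 (mod 149) ✓
Hence ord(65) = 148.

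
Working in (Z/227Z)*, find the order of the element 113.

ord(113) | φ(227) = 227 − 1 = 226 = 2 · 113.
Divisors of 226: 1, 2, 113, 226.
Compute 113^d (mod 227) for the divisors d until we hit 1:
113^1 ≡ 113 (mod 227)
113^2 ≡ 57 (mod 227)
113^113 ≡ 1 (mod 227) ✓
Hence ord(113) = 113.

113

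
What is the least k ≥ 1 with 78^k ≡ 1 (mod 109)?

27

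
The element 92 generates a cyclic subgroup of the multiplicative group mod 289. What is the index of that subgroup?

1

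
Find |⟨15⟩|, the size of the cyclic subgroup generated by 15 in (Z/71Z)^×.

The order of 15 must divide φ(71) = 71 − 1 = 70 = 2 · 5 · 7.
Divisors of 70: 1, 2, 5, 7, 10, 14, 35, 70.
Test each divisor d:
15^1 ≡ 15 (mod 71)
15^2 ≡ 12 (mod 71)
15^5 ≡ 30 (mod 71)
15^7 ≡ 5 (mod 71)
15^10 ≡ 48 (mod 71)
15^14 ≡ 25 (mod 71)
15^35 ≡ 1 (mod 71) ✓
The smallest such exponent is 35, so the order of 15 is 35.

35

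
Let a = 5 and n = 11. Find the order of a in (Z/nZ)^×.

ord(5) | φ(11) = 11 − 1 = 10 = 2 · 5.
Divisors of 10: 1, 2, 5, 10.
Evaluate successive powers at the divisors of 10:
5^1 ≡ 5
5^2 ≡ 3
5^5 ≡ 1
Therefore the multiplicative order of 5 modulo 11 is 5.

5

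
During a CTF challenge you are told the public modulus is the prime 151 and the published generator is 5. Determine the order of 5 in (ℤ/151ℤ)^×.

75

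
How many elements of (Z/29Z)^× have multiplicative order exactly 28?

φ(29) = 29 − 1 = 28 = 2^2 · 7.
Since (Z/29Z)^× is cyclic of order 28, the number of elements of order d is φ(d) when d | 28 and 0 otherwise.
28 = 2^2 · 7 divides 28, and φ(28) = 12.

12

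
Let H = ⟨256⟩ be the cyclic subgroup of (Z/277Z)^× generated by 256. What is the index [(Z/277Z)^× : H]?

12

Since 256 ∈ (Z/277Z)^×, its order divides φ(277) = 277 − 1 = 276 = 2^2 · 3 · 23.
Divisors of 276: 1, 2, 3, 4, 6, 12, 23, 46, 69, 92, 138, 276.
Compute 256^d (mod 277) for the divisors d until we hit 1:
256^1 ≡ 256 (mod 277)
256^2 ≡ 164 (mod 277)
256^3 ≡ 157 (mod 277)
256^4 ≡ 27 (mod 277)
256^6 ≡ 273 (mod 277)
256^12 ≡ 16 (mod 277)
256^23 ≡ 1 (mod 277) ✓
So ord_277(256) = 23, hence |⟨256⟩| = 23.
The index is φ(277) / ord(256) = 276 / 23 = 12.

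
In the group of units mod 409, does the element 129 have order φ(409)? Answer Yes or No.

Yes

φ(409) = 409 − 1 = 408 = 2^3 · 3 · 17.
An element g generates (Z/409Z)^× iff g^(408/q) ≢ 1 (mod 409) for each prime q ∈ {2, 3, 17}.
129^204 ≡ 408 (mod 409)  [q = 2: ≢ 1 ✓]
129^136 ≡ 53 (mod 409)  [q = 3: ≢ 1 ✓]
129^24 ≡ 180 (mod 409)  [q = 17: ≢ 1 ✓]
Every test exponent gives a nontrivial residue, hence 129 generates the full group.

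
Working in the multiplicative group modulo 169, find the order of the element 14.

13

The order of 14 must divide φ(169) = φ(13^2) = 13·(13−1) = 156 = 2^2 · 3 · 13.
Divisors of 156: 1, 2, 3, 4, 6, 12, 13, 26, 39, 52, 78, 156.
Test each divisor d:
14^1 ≡ 14
14^2 ≡ 27
14^3 ≡ 40
14^4 ≡ 53
14^6 ≡ 79
14^12 ≡ 157
14^13 ≡ 1
Therefore the multiplicative order of 14 modulo 169 is 13.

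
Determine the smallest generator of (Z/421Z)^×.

φ(421) = 421 − 1 = 420 = 2^2 · 3 · 5 · 7.
g is a primitive root iff g^(420/q) ≢ 1 (mod 421) for each prime q ∈ {2, 3, 5, 7}.
g = 2: 2^210 ≡ 420; 2^140 ≡ 400; 2^84 ≡ 279; 2^60 ≡ 370 — none is 1, so 2 is a primitive root.
Hence the least primitive root of 421 is 2.

2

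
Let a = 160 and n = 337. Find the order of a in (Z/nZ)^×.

336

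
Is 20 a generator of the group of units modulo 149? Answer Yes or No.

φ(149) = 149 − 1 = 148 = 2^2 · 37.
An element g generates (Z/149Z)^× iff g^(148/q) ≢ 1 (mod 149) for each prime q ∈ {2, 37}.
20^74 ≡ 1 (mod 149)  [q = 2: ≡ 1 ✗]
20^4 ≡ 123 (mod 149)  [q = 37: ≢ 1 ✓]
Since 20^74 ≡ 1, the order of 20 divides 74 < 148, so 20 is not a primitive root.

No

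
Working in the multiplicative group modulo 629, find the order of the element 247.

Since 247 ∈ (Z/629Z)^×, its order divides φ(629) = φ(17·37) = (17−1)·(37−1) = 16·36 = 576 = 2^6 · 3^2.
Divisors of 576: 1, 2, 3, 4, 6, 8, 9, 12, 16, 18, 24, 32, 36, 48, 64, 72, 96, 144, 192, 288, 576.
Check 247^d mod 629 for each divisor in increasing order:
247^1 ≡ 247 (mod 629)
247^2 ≡ 625 (mod 629)
247^3 ≡ 270 (mod 629)
247^4 ≡ 16 (mod 629)
247^6 ≡ 565 (mod 629)
247^8 ≡ 256 (mod 629)
247^9 ≡ 332 (mod 629)
247^12 ≡ 322 (mod 629)
247^16 ≡ 120 (mod 629)
247^18 ≡ 149 (mod 629)
247^24 ≡ 528 (mod 629)
247^32 ≡ 562 (mod 629)
247^36 ≡ 186 (mod 629)
247^48 ≡ 137 (mod 629)
247^64 ≡ 86 (mod 629)
247^72 ≡ 1 (mod 629) ✓
Therefore the multiplicative order of 247 modulo 629 is 72.

72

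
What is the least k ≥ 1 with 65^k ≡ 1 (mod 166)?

41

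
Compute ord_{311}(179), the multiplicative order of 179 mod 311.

155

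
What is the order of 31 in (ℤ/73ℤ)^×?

72

Since 31 ∈ (Z/73Z)^×, its order divides φ(73) = 73 − 1 = 72 = 2^3 · 3^2.
Divisors of 72: 1, 2, 3, 4, 6, 8, 9, 12, 18, 24, 36, 72.
Evaluate successive powers at the divisors of 72:
31^1 ≡ 31 (mod 73)
31^2 ≡ 12 (mod 73)
31^3 ≡ 7 (mod 73)
31^4 ≡ 71 (mod 73)
31^6 ≡ 49 (mod 73)
31^8 ≡ 4 (mod 73)
31^9 ≡ 51 (mod 73)
31^12 ≡ 65 (mod 73)
31^18 ≡ 46 (mod 73)
31^24 ≡ 64 (mod 73)
31^36 ≡ 72 (mod 73)
31^72 ≡ 1 (mod 73) ✓
The smallest such exponent is 72, so the order of 31 is 72.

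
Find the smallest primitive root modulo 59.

2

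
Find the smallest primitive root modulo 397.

φ(397) = 397 − 1 = 396 = 2^2 · 3^2 · 11.
Test candidates g = 2, 3, … against the prime factors q ∈ {2, 3, 11} of φ(397): g is a generator iff g^(396/q) ≢ 1 for every such q.
g = 2: 2^198 ≡ 396; 2^132 ≡ 1 — hits 1, so not a primitive root.
g = 3: 3^198 ≡ 1 — hits 1, so not a primitive root.
g = 4: 4^198 ≡ 1 — hits 1, so not a primitive root.
g = 5: 5^198 ≡ 396; 5^132 ≡ 362; 5^36 ≡ 290 — none is 1, so 5 is a primitive root.
The smallest primitive root modulo 397 is 5.

5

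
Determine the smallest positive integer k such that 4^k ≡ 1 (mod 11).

The order of 4 must divide φ(11) = 11 − 1 = 10 = 2 · 5.
Divisors of 10: 1, 2, 5, 10.
Compute 4^d (mod 11) for the divisors d until we hit 1:
4^1 ≡ 4
4^2 ≡ 5
4^5 ≡ 1
Hence ord(4) = 5.

5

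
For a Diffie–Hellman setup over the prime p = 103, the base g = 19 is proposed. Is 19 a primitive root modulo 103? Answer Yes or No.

No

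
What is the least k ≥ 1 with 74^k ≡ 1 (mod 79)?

78

The order of 74 must divide φ(79) = 79 − 1 = 78 = 2 · 3 · 13.
Divisors of 78: 1, 2, 3, 6, 13, 26, 39, 78.
Test each divisor d:
74^1 ≡ 74 (mod 79)
74^2 ≡ 25 (mod 79)
74^3 ≡ 33 (mod 79)
74^6 ≡ 62 (mod 79)
74^13 ≡ 56 (mod 79)
74^26 ≡ 55 (mod 79)
74^39 ≡ 78 (mod 79)
74^78 ≡ 1 (mod 79) ✓
Hence ord(74) = 78.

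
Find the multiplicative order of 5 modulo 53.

52

By Lagrange's theorem, ord_53(5) divides φ(53) = 53 − 1 = 52 = 2^2 · 13.
Divisors of 52: 1, 2, 4, 13, 26, 52.
Compute 5^d (mod 53) for the divisors d until we hit 1:
5^1 ≡ 5
5^2 ≡ 25
5^4 ≡ 42
5^13 ≡ 23
5^26 ≡ 52
5^52 ≡ 1
Therefore the multiplicative order of 5 modulo 53 is 52.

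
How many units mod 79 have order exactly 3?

φ(79) = 79 − 1 = 78 = 2 · 3 · 13.
Since (Z/79Z)^× is cyclic of order 78, the number of elements of order d is φ(d) when d | 78 and 0 otherwise.
3 | 78, and φ(3) = 3 − 1 = 2.

2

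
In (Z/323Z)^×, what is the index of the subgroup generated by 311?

6

Since 311 ∈ (Z/323Z)^×, its order divides φ(323) = φ(17·19) = (17−1)·(19−1) = 16·18 = 288 = 2^5 · 3^2.
Divisors of 288: 1, 2, 3, 4, 6, 8, 9, 12, 16, 18, 24, 32, 36, 48, 72, 96, 144, 288.
Compute 311^d (mod 323) for the divisors d until we hit 1:
311^1 ≡ 311 (mod 323)
311^2 ≡ 144 (mod 323)
311^3 ≡ 210 (mod 323)
311^4 ≡ 64 (mod 323)
311^6 ≡ 172 (mod 323)
311^8 ≡ 220 (mod 323)
311^9 ≡ 267 (mod 323)
311^12 ≡ 191 (mod 323)
311^16 ≡ 273 (mod 323)
311^18 ≡ 229 (mod 323)
311^24 ≡ 305 (mod 323)
311^32 ≡ 239 (mod 323)
311^36 ≡ 115 (mod 323)
311^48 ≡ 1 (mod 323) ✓
The order of 311 is 48, so the subgroup it generates has 48 elements.
The index is φ(323) / ord(311) = 288 / 48 = 6.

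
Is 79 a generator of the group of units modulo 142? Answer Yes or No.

φ(142) = φ(2)·φ(71) = 1·70 = 70 = 2 · 5 · 7.
79 is a primitive root mod 142 iff 79^(φ(142)/q) ≢ 1 for every prime q | φ(142), i.e. q ∈ {2, 5, 7}.
79^35 ≡ 1 (mod 142)  [q = 2: ≡ 1 ✗]
79^14 ≡ 57 (mod 142)  [q = 5: ≢ 1 ✓]
79^10 ≡ 91 (mod 142)  [q = 7: ≢ 1 ✓]
79^35 ≡ 1 shows ord(79) | 35, strictly less than φ(142); not a primitive root.

No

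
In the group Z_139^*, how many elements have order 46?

22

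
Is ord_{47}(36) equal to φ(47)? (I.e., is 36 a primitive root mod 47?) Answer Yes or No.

No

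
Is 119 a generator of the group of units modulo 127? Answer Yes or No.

No

φ(127) = 127 − 1 = 126 = 2 · 3^2 · 7.
It suffices to check that the order of 119 is not a proper divisor of 126: compute 119^(126/q) for q ∈ {2, 3, 7}.
119^63 ≡ 126 (mod 127)  [q = 2: ≢ 1 ✓]
119^42 ≡ 1 (mod 127)  [q = 3: ≡ 1 ✗]
119^18 ≡ 32 (mod 127)  [q = 7: ≢ 1 ✓]
The check at q = 3 fails, so 119 generates a proper subgroup.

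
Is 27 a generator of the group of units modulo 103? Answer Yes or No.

No

φ(103) = 103 − 1 = 102 = 2 · 3 · 17.
An element g generates (Z/103Z)^× iff g^(102/q) ≢ 1 (mod 103) for each prime q ∈ {2, 3, 17}.
27^51 ≡ 102 (mod 103)  [q = 2: ≢ 1 ✓]
27^34 ≡ 1 (mod 103)  [q = 3: ≡ 1 ✗]
27^6 ≡ 100 (mod 103)  [q = 17: ≢ 1 ✓]
Since 27^34 ≡ 1, the order of 27 divides 34 < 102, so 27 is not a primitive root.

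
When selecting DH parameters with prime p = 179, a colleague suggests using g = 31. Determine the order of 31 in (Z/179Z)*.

Since 31 ∈ (Z/179Z)^×, its order divides φ(179) = 179 − 1 = 178 = 2 · 89.
Divisors of 178: 1, 2, 89, 178.
Check 31^d mod 179 for each divisor in increasing order:
31^1 ≡ 31 (mod 179)
31^2 ≡ 66 (mod 179)
31^89 ≡ 1 (mod 179) ✓
Therefore the multiplicative order of 31 modulo 179 is 89.

89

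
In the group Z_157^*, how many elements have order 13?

12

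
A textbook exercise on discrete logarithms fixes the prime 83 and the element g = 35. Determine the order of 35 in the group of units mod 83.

By Lagrange's theorem, ord_83(35) divides φ(83) = 83 − 1 = 82 = 2 · 41.
Divisors of 82: 1, 2, 41, 82.
Compute 35^d (mod 83) for the divisors d until we hit 1:
35^1 ≡ 35
35^2 ≡ 63
35^41 ≡ 82
35^82 ≡ 1
Hence ord(35) = 82.

82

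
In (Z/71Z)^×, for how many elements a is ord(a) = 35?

φ(71) = 71 − 1 = 70 = 2 · 5 · 7.
Since (Z/71Z)^× is cyclic of order 70, the number of elements of order d is φ(d) when d | 70 and 0 otherwise.
35 = 5 · 7 divides 70, and φ(35) = 24.

24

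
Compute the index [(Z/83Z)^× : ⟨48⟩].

2

ord(48) | φ(83) = 83 − 1 = 82 = 2 · 41.
Divisors of 82: 1, 2, 41, 82.
Test each divisor d:
48^1 ≡ 48
48^2 ≡ 63
48^41 ≡ 1
The order of 48 is 41, so the subgroup it generates has 41 elements.
[(Z/83Z)^× : ⟨48⟩] = 82/41 = 2.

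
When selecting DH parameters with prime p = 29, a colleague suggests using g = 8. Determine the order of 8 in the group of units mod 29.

28

By Lagrange's theorem, ord_29(8) divides φ(29) = 29 − 1 = 28 = 2^2 · 7.
Divisors of 28: 1, 2, 4, 7, 14, 28.
Test each divisor d:
8^1 ≡ 8 (mod 29)
8^2 ≡ 6 (mod 29)
8^4 ≡ 7 (mod 29)
8^7 ≡ 17 (mod 29)
8^14 ≡ 28 (mod 29)
8^28 ≡ 1 (mod 29) ✓
So ord_29(8) = 28.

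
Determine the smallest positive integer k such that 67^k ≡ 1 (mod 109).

By Lagrange's theorem, ord_109(67) divides φ(109) = 109 − 1 = 108 = 2^2 · 3^3.
Divisors of 108: 1, 2, 3, 4, 6, 9, 12, 18, 27, 36, 54, 108.
Compute 67^d (mod 109) for the divisors d until we hit 1:
67^1 ≡ 67
67^2 ≡ 20
67^3 ≡ 32
67^4 ≡ 73
67^6 ≡ 43
67^9 ≡ 68
67^12 ≡ 105
67^18 ≡ 46
67^27 ≡ 76
67^36 ≡ 45
67^54 ≡ 108
67^108 ≡ 1
So ord_109(67) = 108.

108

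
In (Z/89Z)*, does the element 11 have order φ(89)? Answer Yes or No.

No

φ(89) = 89 − 1 = 88 = 2^3 · 11.
Test 11^(88/q) mod 89 for each prime factor q of 88:
11^44 ≡ 1 (mod 89)  [q = 2: ≡ 1 ✗]
11^8 ≡ 67 (mod 89)  [q = 11: ≢ 1 ✓]
11^44 ≡ 1 shows ord(11) | 44, strictly less than φ(89); not a primitive root.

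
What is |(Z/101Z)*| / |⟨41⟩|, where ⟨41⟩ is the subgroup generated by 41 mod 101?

The order of 41 must divide φ(101) = 101 − 1 = 100 = 2^2 · 5^2.
Divisors of 100: 1, 2, 4, 5, 10, 20, 25, 50, 100.
Compute 41^d (mod 101) for the divisors d until we hit 1:
41^1 ≡ 41 (mod 101)
41^2 ≡ 65 (mod 101)
41^4 ≡ 84 (mod 101)
41^5 ≡ 10 (mod 101)
41^10 ≡ 100 (mod 101)
41^20 ≡ 1 (mod 101) ✓
So ord_101(41) = 20, hence |⟨41⟩| = 20.
Index = |(Z/101Z)^×| / |⟨41⟩| = 100 / 20 = 5.

5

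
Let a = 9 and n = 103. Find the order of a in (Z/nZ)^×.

The order of 9 must divide φ(103) = 103 − 1 = 102 = 2 · 3 · 17.
Divisors of 102: 1, 2, 3, 6, 17, 34, 51, 102.
Evaluate successive powers at the divisors of 102:
9^1 ≡ 9 (mod 103)
9^2 ≡ 81 (mod 103)
9^3 ≡ 8 (mod 103)
9^6 ≡ 64 (mod 103)
9^17 ≡ 1 (mod 103) ✓
The smallest such exponent is 17, so the order of 9 is 17.

17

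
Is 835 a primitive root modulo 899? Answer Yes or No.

No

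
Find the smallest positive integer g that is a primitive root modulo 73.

φ(73) = 73 − 1 = 72 = 2^3 · 3^2.
g is a primitive root iff g^(72/q) ≢ 1 (mod 73) for each prime q ∈ {2, 3}.
g = 2: 2^36 ≡ 1 — hits 1, so not a primitive root.
g = 3: 3^36 ≡ 1 — hits 1, so not a primitive root.
g = 4: 4^36 ≡ 1 — hits 1, so not a primitive root.
g = 5: 5^36 ≡ 72; 5^24 ≡ 8 — none is 1, so 5 is a primitive root.
The smallest primitive root modulo 73 is 5.

5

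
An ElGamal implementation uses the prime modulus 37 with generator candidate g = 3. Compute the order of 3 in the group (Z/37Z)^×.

By Lagrange's theorem, ord_37(3) divides φ(37) = 37 − 1 = 36 = 2^2 · 3^2.
Divisors of 36: 1, 2, 3, 4, 6, 9, 12, 18, 36.
Evaluate successive powers at the divisors of 36:
3^1 ≡ 3
3^2 ≡ 9
3^3 ≡ 27
3^4 ≡ 7
3^6 ≡ 26
3^9 ≡ 36
3^12 ≡ 10
3^18 ≡ 1
Hence ord(3) = 18.

18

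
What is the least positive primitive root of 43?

3

φ(43) = 43 − 1 = 42 = 2 · 3 · 7.
g is a primitive root iff g^(42/q) ≢ 1 (mod 43) for each prime q ∈ {2, 3, 7}.
g = 2: 2^21 ≡ 42; 2^14 ≡ 1 — hits 1, so not a primitive root.
g = 3: 3^21 ≡ 42; 3^14 ≡ 36; 3^6 ≡ 41 — none is 1, so 3 is a primitive root.
So 3 is the smallest generator of (Z/43Z)^×.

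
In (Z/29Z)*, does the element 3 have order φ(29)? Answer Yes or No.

Yes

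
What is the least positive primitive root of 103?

φ(103) = 103 − 1 = 102 = 2 · 3 · 17.
Test candidates g = 2, 3, … against the prime factors q ∈ {2, 3, 17} of φ(103): g is a generator iff g^(102/q) ≢ 1 for every such q.
g = 2: 2^51 ≡ 1 — hits 1, so not a primitive root.
g = 3: 3^51 ≡ 102; 3^34 ≡ 1 — hits 1, so not a primitive root.
g = 4: 4^51 ≡ 1 — hits 1, so not a primitive root.
g = 5: 5^51 ≡ 102; 5^34 ≡ 56; 5^6 ≡ 72 — none is 1, so 5 is a primitive root.
The smallest primitive root modulo 103 is 5.

5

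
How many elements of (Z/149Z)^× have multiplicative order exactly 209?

0

φ(149) = 149 − 1 = 148 = 2^2 · 37.
Since (Z/149Z)^× is cyclic of order 148, the number of elements of order d is φ(d) when d | 148 and 0 otherwise.
Here 148 is not a multiple of 209, so there are no elements of order 209.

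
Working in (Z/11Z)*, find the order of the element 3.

5

Since 3 ∈ (Z/11Z)^×, its order divides φ(11) = 11 − 1 = 10 = 2 · 5.
Divisors of 10: 1, 2, 5, 10.
Compute 3^d (mod 11) for the divisors d until we hit 1:
3^1 ≡ 3
3^2 ≡ 9
3^5 ≡ 1
Therefore the multiplicative order of 3 modulo 11 is 5.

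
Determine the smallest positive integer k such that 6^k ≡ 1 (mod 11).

By Lagrange's theorem, ord_11(6) divides φ(11) = 11 − 1 = 10 = 2 · 5.
Divisors of 10: 1, 2, 5, 10.
Test each divisor d:
6^1 ≡ 6
6^2 ≡ 3
6^5 ≡ 10
6^10 ≡ 1
So ord_11(6) = 10.

10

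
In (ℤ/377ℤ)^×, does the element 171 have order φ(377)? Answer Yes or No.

No

377 = 13 · 29 is a product of two distinct odd primes, so (Z/377Z)^× ≅ (Z/13Z)^× × (Z/29Z)^× is not cyclic.
No primitive root modulo 377 exists; in particular 171 is not one.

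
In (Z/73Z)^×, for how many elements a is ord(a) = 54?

0

φ(73) = 73 − 1 = 72 = 2^3 · 3^2.
In a cyclic group of order 72, there are φ(d) elements of order d for each divisor d of 72, and zero for non-divisors.
Here 72 is not a multiple of 54, so there are no elements of order 54.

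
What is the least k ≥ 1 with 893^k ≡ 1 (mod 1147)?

By Lagrange's theorem, ord_1147(893) divides φ(1147) = φ(31·37) = (31−1)·(37−1) = 30·36 = 1080 = 2^3 · 3^3 · 5.
Divisors of 1080: 1, 2, 3, 4, 5, 6, 8, 9, 10, 12, 15, 18, 20, 24, 27, 30, 36, 40, 45, 54, 60, 72, 90, 108, 120, 135, 180, 216, 270, 360, 540, 1080.
Test each divisor d:
893^1 ≡ 893 (mod 1147)
893^2 ≡ 284 (mod 1147)
893^3 ≡ 125 (mod 1147)
893^4 ≡ 366 (mod 1147)
893^5 ≡ 1090 (mod 1147)
893^6 ≡ 714 (mod 1147)
893^8 ≡ 904 (mod 1147)
893^9 ≡ 931 (mod 1147)
893^10 ≡ 955 (mod 1147)
893^12 ≡ 528 (mod 1147)
893^15 ≡ 621 (mod 1147)
893^18 ≡ 776 (mod 1147)
893^20 ≡ 160 (mod 1147)
893^24 ≡ 63 (mod 1147)
893^27 ≡ 993 (mod 1147)
893^30 ≡ 249 (mod 1147)
893^36 ≡ 1 (mod 1147) ✓
So ord_1147(893) = 36.

36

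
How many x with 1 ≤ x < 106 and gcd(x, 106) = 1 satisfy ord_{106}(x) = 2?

φ(106) = φ(2)·φ(53) = 1·52 = 52 = 2^2 · 13.
In a cyclic group of order 52, there are φ(d) elements of order d for each divisor d of 52, and zero for non-divisors.
2 | 52, and φ(2) = 2 − 1 = 1.

1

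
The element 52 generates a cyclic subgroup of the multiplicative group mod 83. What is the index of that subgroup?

1

By Lagrange's theorem, ord_83(52) divides φ(83) = 83 − 1 = 82 = 2 · 41.
Divisors of 82: 1, 2, 41, 82.
Compute 52^d (mod 83) for the divisors d until we hit 1:
52^1 ≡ 52
52^2 ≡ 48
52^41 ≡ 82
52^82 ≡ 1
Thus |⟨52⟩| = ord(52) = 82.
Index = |(Z/83Z)^×| / |⟨52⟩| = 82 / 82 = 1.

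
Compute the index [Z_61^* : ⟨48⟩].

ord(48) | φ(61) = 61 − 1 = 60 = 2^2 · 3 · 5.
Divisors of 60: 1, 2, 3, 4, 5, 6, 10, 12, 15, 20, 30, 60.
Check 48^d mod 61 for each divisor in increasing order:
48^1 ≡ 48 (mod 61)
48^2 ≡ 47 (mod 61)
48^3 ≡ 60 (mod 61)
48^4 ≡ 13 (mod 61)
48^5 ≡ 14 (mod 61)
48^6 ≡ 1 (mod 61) ✓
The order of 48 is 6, so the subgroup it generates has 6 elements.
The index is φ(61) / ord(48) = 60 / 6 = 10.

10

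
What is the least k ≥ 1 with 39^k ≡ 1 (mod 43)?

14

The order of 39 must divide φ(43) = 43 − 1 = 42 = 2 · 3 · 7.
Divisors of 42: 1, 2, 3, 6, 7, 14, 21, 42.
Evaluate successive powers at the divisors of 42:
39^1 ≡ 39
39^2 ≡ 16
39^3 ≡ 22
39^6 ≡ 11
39^7 ≡ 42
39^14 ≡ 1
Therefore the multiplicative order of 39 modulo 43 is 14.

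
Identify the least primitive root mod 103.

φ(103) = 103 − 1 = 102 = 2 · 3 · 17.
Test candidates g = 2, 3, … against the prime factors q ∈ {2, 3, 17} of φ(103): g is a generator iff g^(102/q) ≢ 1 for every such q.
g = 2: 2^51 ≡ 1 — hits 1, so not a primitive root.
g = 3: 3^51 ≡ 102; 3^34 ≡ 1 — hits 1, so not a primitive root.
g = 4: 4^51 ≡ 1 — hits 1, so not a primitive root.
g = 5: 5^51 ≡ 102; 5^34 ≡ 56; 5^6 ≡ 72 — none is 1, so 5 is a primitive root.
So 5 is the smallest generator of (Z/103Z)^×.

5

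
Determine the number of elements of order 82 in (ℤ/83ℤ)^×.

φ(83) = 83 − 1 = 82 = 2 · 41.
(Z/83Z)^× is cyclic (|G| = 82); a cyclic group of order m has exactly φ(d) elements of each order d | m, and none otherwise.
82 = 2 · 41 divides 82, and φ(82) = 40.

40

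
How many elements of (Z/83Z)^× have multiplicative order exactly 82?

φ(83) = 83 − 1 = 82 = 2 · 41.
Since (Z/83Z)^× is cyclic of order 82, the number of elements of order d is φ(d) when d | 82 and 0 otherwise.
82 = 2 · 41 divides 82, and φ(82) = 40.

40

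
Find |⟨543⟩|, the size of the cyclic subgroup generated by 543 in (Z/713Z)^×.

110

The order of 543 must divide φ(713) = φ(23·31) = (23−1)·(31−1) = 22·30 = 660 = 2^2 · 3 · 5 · 11.
Divisors of 660: 1, 2, 3, 4, 5, 6, 10, 11, 12, 15, 20, 22, 30, 33, 44, 55, 60, 66, 110, 132, 165, 220, 330, 660.
Evaluate successive powers at the divisors of 660:
543^1 ≡ 543 (mod 713)
543^2 ≡ 380 (mod 713)
543^3 ≡ 283 (mod 713)
543^4 ≡ 374 (mod 713)
543^5 ≡ 590 (mod 713)
543^6 ≡ 233 (mod 713)
543^10 ≡ 156 (mod 713)
543^11 ≡ 574 (mod 713)
543^12 ≡ 101 (mod 713)
543^15 ≡ 63 (mod 713)
543^20 ≡ 94 (mod 713)
543^22 ≡ 70 (mod 713)
543^30 ≡ 404 (mod 713)
543^33 ≡ 252 (mod 713)
543^44 ≡ 622 (mod 713)
543^55 ≡ 528 (mod 713)
543^60 ≡ 652 (mod 713)
543^66 ≡ 47 (mod 713)
543^110 ≡ 1 (mod 713) ✓
Hence ord(543) = 110.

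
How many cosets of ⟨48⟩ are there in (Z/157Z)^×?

2

ord(48) | φ(157) = 157 − 1 = 156 = 2^2 · 3 · 13.
Divisors of 156: 1, 2, 3, 4, 6, 12, 13, 26, 39, 52, 78, 156.
Test each divisor d:
48^1 ≡ 48 (mod 157)
48^2 ≡ 106 (mod 157)
48^3 ≡ 64 (mod 157)
48^4 ≡ 89 (mod 157)
48^6 ≡ 14 (mod 157)
48^12 ≡ 39 (mod 157)
48^13 ≡ 145 (mod 157)
48^26 ≡ 144 (mod 157)
48^39 ≡ 156 (mod 157)
48^52 ≡ 12 (mod 157)
48^78 ≡ 1 (mod 157) ✓
The order of 48 is 78, so the subgroup it generates has 78 elements.
The index is φ(157) / ord(48) = 156 / 78 = 2.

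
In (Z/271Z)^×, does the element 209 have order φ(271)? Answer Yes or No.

φ(271) = 271 − 1 = 270 = 2 · 3^3 · 5.
An element g generates (Z/271Z)^× iff g^(270/q) ≢ 1 (mod 271) for each prime q ∈ {2, 3, 5}.
209^135 ≡ 270 (mod 271)  [q = 2: ≢ 1 ✓]
209^90 ≡ 242 (mod 271)  [q = 3: ≢ 1 ✓]
209^54 ≡ 100 (mod 271)  [q = 5: ≢ 1 ✓]
Every test exponent gives a nontrivial residue, hence 209 generates the full group.

Yes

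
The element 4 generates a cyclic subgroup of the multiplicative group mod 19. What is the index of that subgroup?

The order of 4 must divide φ(19) = 19 − 1 = 18 = 2 · 3^2.
Divisors of 18: 1, 2, 3, 6, 9, 18.
Test each divisor d:
4^1 ≡ 4 (mod 19)
4^2 ≡ 16 (mod 19)
4^3 ≡ 7 (mod 19)
4^6 ≡ 11 (mod 19)
4^9 ≡ 1 (mod 19) ✓
So ord_19(4) = 9, hence |⟨4⟩| = 9.
Index = |(Z/19Z)^×| / |⟨4⟩| = 18 / 9 = 2.

2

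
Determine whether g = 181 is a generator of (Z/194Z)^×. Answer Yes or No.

Yes

φ(194) = φ(2)·φ(97) = 1·96 = 96 = 2^5 · 3.
It suffices to check that the order of 181 is not a proper divisor of 96: compute 181^(96/q) for q ∈ {2, 3}.
181^48 ≡ 193 (mod 194)  [q = 2: ≢ 1 ✓]
181^32 ≡ 35 (mod 194)  [q = 3: ≢ 1 ✓]
None equal 1, so ord_194(181) = 96: 181 is a primitive root.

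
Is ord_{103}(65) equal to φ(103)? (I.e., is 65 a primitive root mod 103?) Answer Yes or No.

Yes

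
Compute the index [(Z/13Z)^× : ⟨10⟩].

2

ord(10) | φ(13) = 13 − 1 = 12 = 2^2 · 3.
Divisors of 12: 1, 2, 3, 4, 6, 12.
Check 10^d mod 13 for each divisor in increasing order:
10^1 ≡ 10 (mod 13)
10^2 ≡ 9 (mod 13)
10^3 ≡ 12 (mod 13)
10^4 ≡ 3 (mod 13)
10^6 ≡ 1 (mod 13) ✓
So ord_13(10) = 6, hence |⟨10⟩| = 6.
[(Z/13Z)^× : ⟨10⟩] = 12/6 = 2.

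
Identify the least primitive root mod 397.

5

φ(397) = 397 − 1 = 396 = 2^2 · 3^2 · 11.
Test candidates g = 2, 3, … against the prime factors q ∈ {2, 3, 11} of φ(397): g is a generator iff g^(396/q) ≢ 1 for every such q.
g = 2: 2^198 ≡ 396; 2^132 ≡ 1 — hits 1, so not a primitive root.
g = 3: 3^198 ≡ 1 — hits 1, so not a primitive root.
g = 4: 4^198 ≡ 1 — hits 1, so not a primitive root.
g = 5: 5^198 ≡ 396; 5^132 ≡ 362; 5^36 ≡ 290 — none is 1, so 5 is a primitive root.
So 5 is the smallest generator of (Z/397Z)^×.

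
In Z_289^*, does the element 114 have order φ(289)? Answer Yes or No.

φ(289) = φ(17^2) = 17·(17−1) = 272 = 2^4 · 17.
Test 114^(272/q) mod 289 for each prime factor q of 272:
114^136 ≡ 288 (mod 289)  [q = 2: ≢ 1 ✓]
114^16 ≡ 171 (mod 289)  [q = 17: ≢ 1 ✓]
Every test exponent gives a nontrivial residue, hence 114 generates the full group.

Yes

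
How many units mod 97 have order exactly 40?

0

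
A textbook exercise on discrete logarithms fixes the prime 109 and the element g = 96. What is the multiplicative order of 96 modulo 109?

108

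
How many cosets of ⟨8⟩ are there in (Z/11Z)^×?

1

ord(8) | φ(11) = 11 − 1 = 10 = 2 · 5.
Divisors of 10: 1, 2, 5, 10.
Test each divisor d:
8^1 ≡ 8
8^2 ≡ 9
8^5 ≡ 10
8^10 ≡ 1
So ord_11(8) = 10, hence |⟨8⟩| = 10.
The index is φ(11) / ord(8) = 10 / 10 = 1.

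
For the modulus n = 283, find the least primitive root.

φ(283) = 283 − 1 = 282 = 2 · 3 · 47.
Test candidates g = 2, 3, … against the prime factors q ∈ {2, 3, 47} of φ(283): g is a generator iff g^(282/q) ≢ 1 for every such q.
g = 2: 2^141 ≡ 282; 2^94 ≡ 1 — hits 1, so not a primitive root.
g = 3: 3^141 ≡ 282; 3^94 ≡ 238; 3^6 ≡ 163 — none is 1, so 3 is a primitive root.
So 3 is the smallest generator of (Z/283Z)^×.

3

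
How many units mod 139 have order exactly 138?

φ(139) = 139 − 1 = 138 = 2 · 3 · 23.
(Z/139Z)^× is cyclic (|G| = 138); a cyclic group of order m has exactly φ(d) elements of each order d | m, and none otherwise.
138 = 2 · 3 · 23 divides 138, and φ(138) = 44.

44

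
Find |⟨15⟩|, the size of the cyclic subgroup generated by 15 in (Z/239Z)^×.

119

The order of 15 must divide φ(239) = 239 − 1 = 238 = 2 · 7 · 17.
Divisors of 238: 1, 2, 7, 14, 17, 34, 119, 238.
Compute 15^d (mod 239) for the divisors d until we hit 1:
15^1 ≡ 15 (mod 239)
15^2 ≡ 225 (mod 239)
15^7 ≡ 187 (mod 239)
15^14 ≡ 75 (mod 239)
15^17 ≡ 24 (mod 239)
15^34 ≡ 98 (mod 239)
15^119 ≡ 1 (mod 239) ✓
The smallest such exponent is 119, so the order of 15 is 119.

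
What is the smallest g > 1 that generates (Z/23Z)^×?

5

φ(23) = 23 − 1 = 22 = 2 · 11.
Test candidates g = 2, 3, … against the prime factors q ∈ {2, 11} of φ(23): g is a generator iff g^(22/q) ≢ 1 for every such q.
g = 2: 2^11 ≡ 1 — hits 1, so not a primitive root.
g = 3: 3^11 ≡ 1 — hits 1, so not a primitive root.
g = 4: 4^11 ≡ 1 — hits 1, so not a primitive root.
g = 5: 5^11 ≡ 22; 5^2 ≡ 2 — none is 1, so 5 is a primitive root.
So 5 is the smallest generator of (Z/23Z)^×.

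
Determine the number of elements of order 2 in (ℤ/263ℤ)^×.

φ(263) = 263 − 1 = 262 = 2 · 131.
Since (Z/263Z)^× is cyclic of order 262, the number of elements of order d is φ(d) when d | 262 and 0 otherwise.
2 | 262, and φ(2) = 2 − 1 = 1.

1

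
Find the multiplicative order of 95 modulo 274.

The order of 95 must divide φ(274) = φ(2)·φ(137) = 1·136 = 136 = 2^3 · 17.
Divisors of 136: 1, 2, 4, 8, 17, 34, 68, 136.
Check 95^d mod 274 for each divisor in increasing order:
95^1 ≡ 95 (mod 274)
95^2 ≡ 257 (mod 274)
95^4 ≡ 15 (mod 274)
95^8 ≡ 225 (mod 274)
95^17 ≡ 127 (mod 274)
95^34 ≡ 237 (mod 274)
95^68 ≡ 273 (mod 274)
95^136 ≡ 1 (mod 274) ✓
Hence ord(95) = 136.

136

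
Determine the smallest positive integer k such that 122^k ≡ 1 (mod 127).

Since 122 ∈ (Z/127Z)^×, its order divides φ(127) = 127 − 1 = 126 = 2 · 3^2 · 7.
Divisors of 126: 1, 2, 3, 6, 7, 9, 14, 18, 21, 42, 63, 126.
Check 122^d mod 127 for each divisor in increasing order:
122^1 ≡ 122 (mod 127)
122^2 ≡ 25 (mod 127)
122^3 ≡ 2 (mod 127)
122^6 ≡ 4 (mod 127)
122^7 ≡ 107 (mod 127)
122^9 ≡ 8 (mod 127)
122^14 ≡ 19 (mod 127)
122^18 ≡ 64 (mod 127)
122^21 ≡ 1 (mod 127) ✓
Hence ord(122) = 21.

21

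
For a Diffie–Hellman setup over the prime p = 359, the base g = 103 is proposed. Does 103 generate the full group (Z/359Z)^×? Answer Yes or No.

Yes

φ(359) = 359 − 1 = 358 = 2 · 179.
Test 103^(358/q) mod 359 for each prime factor q of 358:
103^179 ≡ 358 (mod 359)  [q = 2: ≢ 1 ✓]
103^2 ≡ 198 (mod 359)  [q = 179: ≢ 1 ✓]
All checks pass, so 103 has order 358 and is a primitive root modulo 359.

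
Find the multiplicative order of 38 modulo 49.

ord(38) | φ(49) = φ(7^2) = 7·(7−1) = 42 = 2 · 3 · 7.
Divisors of 42: 1, 2, 3, 6, 7, 14, 21, 42.
Compute 38^d (mod 49) for the divisors d until we hit 1:
38^1 ≡ 38
38^2 ≡ 23
38^3 ≡ 41
38^6 ≡ 15
38^7 ≡ 31
38^14 ≡ 30
38^21 ≡ 48
38^42 ≡ 1
Hence ord(38) = 42.

42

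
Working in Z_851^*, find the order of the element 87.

396

The order of 87 must divide φ(851) = φ(23·37) = (23−1)·(37−1) = 22·36 = 792 = 2^3 · 3^2 · 11.
Divisors of 792: 1, 2, 3, 4, 6, 8, 9, 11, 12, 18, 22, 24, 33, 36, 44, 66, 72, 88, 99, 132, 198, 264, 396, 792.
Test each divisor d:
87^1 ≡ 87
87^2 ≡ 761
87^3 ≡ 680
87^4 ≡ 441
87^6 ≡ 307
87^8 ≡ 453
87^9 ≡ 265
87^11 ≡ 829
87^12 ≡ 639
87^18 ≡ 443
87^22 ≡ 484
87^24 ≡ 692
87^33 ≡ 415
87^36 ≡ 519
87^44 ≡ 231
87^66 ≡ 323
87^72 ≡ 445
87^88 ≡ 599
87^99 ≡ 438
87^132 ≡ 507
87^198 ≡ 369
87^264 ≡ 47
87^396 ≡ 1
The smallest such exponent is 396, so the order of 87 is 396.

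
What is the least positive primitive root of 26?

φ(26) = φ(2)·φ(13) = 1·12 = 12 = 2^2 · 3.
g is a primitive root iff g^(12/q) ≢ 1 (mod 26) for each prime q ∈ {2, 3}.
g = 2: gcd(2, 26) = 2 > 1, not a unit — skip.
g = 3: 3^6 ≡ 1 — hits 1, so not a primitive root.
g = 4: gcd(4, 26) = 2 > 1, not a unit — skip.
g = 5: 5^6 ≡ 25; 5^4 ≡ 1 — hits 1, so not a primitive root.
g = 6: gcd(6, 26) = 2 > 1, not a unit — skip.
g = 7: 7^6 ≡ 25; 7^4 ≡ 9 — none is 1, so 7 is a primitive root.
So 7 is the smallest generator of (Z/26Z)^×.

7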